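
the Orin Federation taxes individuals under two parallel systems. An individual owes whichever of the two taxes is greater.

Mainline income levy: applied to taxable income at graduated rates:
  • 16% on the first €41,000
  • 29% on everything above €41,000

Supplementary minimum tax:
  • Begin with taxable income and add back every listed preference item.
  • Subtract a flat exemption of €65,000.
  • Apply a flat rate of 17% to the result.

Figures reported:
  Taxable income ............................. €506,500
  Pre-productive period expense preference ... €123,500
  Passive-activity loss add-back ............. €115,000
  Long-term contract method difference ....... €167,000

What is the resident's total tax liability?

€143,990

Supplementary minimum tax:
  Adjusted income: €506,500 + €123,500 + €115,000 + €167,000 = €912,000
  Less exemption €65,000 → base €847,000
  €847,000 × 17% = €143,990

Mainline income levy:
  €41,000 × 16% = €6,560
  €465,500 × 29% = €134,995
  → €141,555

€143,990 > €141,555, so the supplementary minimum tax is the binding amount.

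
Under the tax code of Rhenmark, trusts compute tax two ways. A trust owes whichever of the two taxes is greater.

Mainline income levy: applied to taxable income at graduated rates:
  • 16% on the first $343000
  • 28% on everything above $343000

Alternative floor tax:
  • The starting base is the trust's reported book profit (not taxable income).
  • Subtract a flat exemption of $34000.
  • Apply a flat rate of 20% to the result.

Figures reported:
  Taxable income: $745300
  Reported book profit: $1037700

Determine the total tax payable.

Mainline income levy:
  $343000 × 16% = $54880
  $402300 × 28% = $112644
  → $167524

Alternative floor tax:
  Base (reported book profit): $1037700
  Less exemption $34000 → base $1003700
  $1003700 × 20% = $200740

$200740 > $167524, so the alternative floor tax is the binding amount.

$200740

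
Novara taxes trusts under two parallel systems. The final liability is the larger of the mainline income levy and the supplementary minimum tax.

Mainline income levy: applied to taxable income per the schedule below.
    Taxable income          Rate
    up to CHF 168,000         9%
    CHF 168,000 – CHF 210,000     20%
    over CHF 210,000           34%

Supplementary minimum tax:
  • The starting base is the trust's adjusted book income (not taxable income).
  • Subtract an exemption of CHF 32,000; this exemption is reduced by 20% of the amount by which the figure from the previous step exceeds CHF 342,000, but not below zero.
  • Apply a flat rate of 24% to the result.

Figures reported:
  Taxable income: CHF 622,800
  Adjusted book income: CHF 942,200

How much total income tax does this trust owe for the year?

CHF 226,128

Mainline income levy:
  CHF 168,000 × 9% = CHF 15,120
  CHF 42,000 × 20% = CHF 8,400
  CHF 412,800 × 34% = CHF 140,352
  → CHF 163,872

Supplementary minimum tax:
  Base (adjusted book income): CHF 942,200
  Exemption: 20% × (CHF 942,200 − CHF 342,000) = CHF 120,040 ≥ CHF 32,000, so the exemption is fully phased out
  Base: CHF 942,200 − CHF 0 = CHF 942,200
  CHF 942,200 × 24% = CHF 226,128

CHF 226,128 > CHF 163,872, so the supplementary minimum tax is the binding amount.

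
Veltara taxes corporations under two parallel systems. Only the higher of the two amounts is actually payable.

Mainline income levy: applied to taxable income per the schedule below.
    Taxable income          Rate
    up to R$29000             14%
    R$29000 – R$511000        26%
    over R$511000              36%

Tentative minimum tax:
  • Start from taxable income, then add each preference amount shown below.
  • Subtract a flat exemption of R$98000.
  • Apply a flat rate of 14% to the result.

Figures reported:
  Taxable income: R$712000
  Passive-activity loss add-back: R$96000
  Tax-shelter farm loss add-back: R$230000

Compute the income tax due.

R$201740

Tentative minimum tax:
  Adjusted income: R$712000 + R$96000 + R$230000 = R$1038000
  Less exemption R$98000 → base R$940000
  R$940000 × 14% = R$131600

Mainline income levy:
  R$29000 × 14% = R$4060
  R$482000 × 26% = R$125320
  R$201000 × 36% = R$72360
  → R$201740

R$201740 > R$131600, so the mainline income levy governs.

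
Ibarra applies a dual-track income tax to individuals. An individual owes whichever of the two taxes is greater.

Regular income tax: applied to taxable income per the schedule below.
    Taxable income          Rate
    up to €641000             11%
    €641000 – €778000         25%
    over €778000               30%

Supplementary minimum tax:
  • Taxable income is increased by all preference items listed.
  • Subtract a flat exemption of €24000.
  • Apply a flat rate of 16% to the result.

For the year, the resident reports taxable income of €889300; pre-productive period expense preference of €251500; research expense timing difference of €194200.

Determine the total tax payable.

€209760

Regular income tax:
  €641000 × 11% = €70510
  €137000 × 25% = €34250
  €111300 × 30% = €33390
  → €138150

Supplementary minimum tax:
  Adjusted income: €889300 + €251500 + €194200 = €1335000
  Less exemption €24000 → base €1311000
  €1311000 × 16% = €209760

€209760 > €138150, so the supplementary minimum tax is the binding amount.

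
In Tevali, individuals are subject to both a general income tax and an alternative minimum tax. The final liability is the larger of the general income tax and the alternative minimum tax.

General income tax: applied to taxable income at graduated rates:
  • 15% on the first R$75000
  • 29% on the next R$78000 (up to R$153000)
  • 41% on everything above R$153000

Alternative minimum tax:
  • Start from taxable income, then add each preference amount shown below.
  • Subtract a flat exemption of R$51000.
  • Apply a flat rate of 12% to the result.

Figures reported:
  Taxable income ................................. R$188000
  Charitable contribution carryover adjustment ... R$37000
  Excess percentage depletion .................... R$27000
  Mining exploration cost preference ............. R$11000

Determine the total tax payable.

General income tax:
  R$75000 × 15% = R$11250
  R$78000 × 29% = R$22620
  R$35000 × 41% = R$14350
  → R$48220

Alternative minimum tax:
  Adjusted income: R$188000 + R$37000 + R$27000 + R$11000 = R$263000
  Less exemption R$51000 → base R$212000
  R$212000 × 12% = R$25440

R$48220 > R$25440, so the general income tax governs.

R$48220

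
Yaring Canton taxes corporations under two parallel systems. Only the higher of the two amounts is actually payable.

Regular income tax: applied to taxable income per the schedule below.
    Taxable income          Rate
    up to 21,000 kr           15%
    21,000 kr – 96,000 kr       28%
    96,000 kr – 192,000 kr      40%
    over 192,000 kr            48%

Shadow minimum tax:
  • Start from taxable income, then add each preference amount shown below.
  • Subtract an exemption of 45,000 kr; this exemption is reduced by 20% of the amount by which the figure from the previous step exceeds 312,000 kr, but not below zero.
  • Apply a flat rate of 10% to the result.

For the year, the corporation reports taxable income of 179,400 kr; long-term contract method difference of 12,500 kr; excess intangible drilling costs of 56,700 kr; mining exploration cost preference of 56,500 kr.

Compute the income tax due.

57,510 kr

Shadow minimum tax:
  Adjusted income: 179,400 kr + 12,500 kr + 56,700 kr + 56,500 kr = 305,100 kr
  Exemption: 305,100 kr ≤ 312,000 kr, so full 45,000 kr applies
  Base: 305,100 kr − 45,000 kr = 260,100 kr
  260,100 kr × 10% = 26,010 kr

Regular income tax:
  21,000 kr × 15% = 3,150 kr
  75,000 kr × 28% = 21,000 kr
  83,400 kr × 40% = 33,360 kr
  → 57,510 kr

57,510 kr > 26,010 kr, so the regular income tax governs.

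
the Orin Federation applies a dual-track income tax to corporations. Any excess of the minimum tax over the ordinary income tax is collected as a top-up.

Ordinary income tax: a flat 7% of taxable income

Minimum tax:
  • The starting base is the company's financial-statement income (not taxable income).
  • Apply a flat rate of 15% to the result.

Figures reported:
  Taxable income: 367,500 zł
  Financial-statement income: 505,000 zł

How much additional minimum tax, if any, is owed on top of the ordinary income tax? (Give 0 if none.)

50,025 zł

Minimum tax:
  Base (financial-statement income): 505,000 zł
  505,000 zł × 15% = 75,750 zł

Ordinary income tax:
  367,500 zł × 7% = 25,725 zł

Excess of minimum tax over ordinary income tax: 75,750 zł − 25,725 zł = 50,025 zł.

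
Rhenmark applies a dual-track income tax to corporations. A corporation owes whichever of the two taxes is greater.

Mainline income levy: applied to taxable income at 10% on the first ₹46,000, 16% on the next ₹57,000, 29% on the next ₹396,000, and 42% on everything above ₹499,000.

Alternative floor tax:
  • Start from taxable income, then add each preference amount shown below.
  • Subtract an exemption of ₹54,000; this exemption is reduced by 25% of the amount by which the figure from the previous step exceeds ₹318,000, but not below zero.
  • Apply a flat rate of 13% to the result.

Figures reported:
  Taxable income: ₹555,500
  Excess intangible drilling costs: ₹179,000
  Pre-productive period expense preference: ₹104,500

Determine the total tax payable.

Alternative floor tax:
  Adjusted income: ₹555,500 + ₹179,000 + ₹104,500 = ₹839,000
  Exemption: 25% × (₹839,000 − ₹318,000) = ₹130,250 ≥ ₹54,000, so the exemption is fully phased out
  Base: ₹839,000 − ₹0 = ₹839,000
  ₹839,000 × 13% = ₹109,070

Mainline income levy:
  ₹46,000 × 10% = ₹4,600
  ₹57,000 × 16% = ₹9,120
  ₹396,000 × 29% = ₹114,840
  ₹56,500 × 42% = ₹23,730
  → ₹152,290

₹152,290 > ₹109,070, so the mainline income levy governs.

₹152,290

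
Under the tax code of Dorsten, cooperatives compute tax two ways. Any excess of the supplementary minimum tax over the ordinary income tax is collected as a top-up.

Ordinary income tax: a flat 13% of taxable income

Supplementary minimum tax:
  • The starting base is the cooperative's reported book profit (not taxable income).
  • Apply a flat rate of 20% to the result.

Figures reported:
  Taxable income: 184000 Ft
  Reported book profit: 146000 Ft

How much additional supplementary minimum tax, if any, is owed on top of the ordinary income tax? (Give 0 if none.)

Ordinary income tax:
  184000 Ft × 13% = 23920 Ft

Supplementary minimum tax:
  Base (reported book profit): 146000 Ft
  146000 Ft × 20% = 29200 Ft

Excess of supplementary minimum tax over ordinary income tax: 29200 Ft − 23920 Ft = 5280 Ft.

5280 Ft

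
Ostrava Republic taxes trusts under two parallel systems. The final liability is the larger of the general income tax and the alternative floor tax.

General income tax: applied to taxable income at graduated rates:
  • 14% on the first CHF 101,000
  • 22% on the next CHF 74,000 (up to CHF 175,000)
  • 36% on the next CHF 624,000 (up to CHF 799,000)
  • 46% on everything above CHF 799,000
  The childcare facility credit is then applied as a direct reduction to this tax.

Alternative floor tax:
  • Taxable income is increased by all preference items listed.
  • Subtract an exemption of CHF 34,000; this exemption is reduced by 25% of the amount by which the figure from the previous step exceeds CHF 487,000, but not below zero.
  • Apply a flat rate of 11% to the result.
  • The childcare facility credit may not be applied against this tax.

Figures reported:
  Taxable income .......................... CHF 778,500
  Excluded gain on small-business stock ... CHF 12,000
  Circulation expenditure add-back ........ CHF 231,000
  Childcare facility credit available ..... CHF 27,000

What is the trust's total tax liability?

Alternative floor tax:
  Adjusted income: CHF 778,500 + CHF 12,000 + CHF 231,000 = CHF 1,021,500
  Exemption: 25% × (CHF 1,021,500 − CHF 487,000) = CHF 133,625 ≥ CHF 34,000, so the exemption is fully phased out
  Base: CHF 1,021,500 − CHF 0 = CHF 1,021,500
  CHF 1,021,500 × 11% = CHF 112,365

General income tax:
  CHF 101,000 × 14% = CHF 14,140
  CHF 74,000 × 22% = CHF 16,280
  CHF 603,500 × 36% = CHF 217,260
  → CHF 247,680
  Less childcare facility credit CHF 27,000 → CHF 220,680

CHF 220,680 > CHF 112,365, so the general income tax governs.

CHF 220,680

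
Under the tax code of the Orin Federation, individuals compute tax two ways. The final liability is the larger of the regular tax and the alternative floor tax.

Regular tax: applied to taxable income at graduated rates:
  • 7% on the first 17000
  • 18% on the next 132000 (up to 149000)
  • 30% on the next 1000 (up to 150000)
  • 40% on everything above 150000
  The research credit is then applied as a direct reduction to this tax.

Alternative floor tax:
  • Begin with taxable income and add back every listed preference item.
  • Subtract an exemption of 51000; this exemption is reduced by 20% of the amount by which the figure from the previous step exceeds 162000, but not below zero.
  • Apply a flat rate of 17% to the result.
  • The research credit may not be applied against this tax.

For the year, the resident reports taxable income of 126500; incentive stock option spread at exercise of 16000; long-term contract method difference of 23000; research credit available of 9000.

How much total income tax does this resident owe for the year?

19584

Alternative floor tax:
  Adjusted income: 126500 + 16000 + 23000 = 165500
  Exemption: 51000 − 20% × (165500 − 162000) = 51000 − 700 = 50300
  Base: 165500 − 50300 = 115200
  115200 × 17% = 19584

Regular tax:
  17000 × 7% = 1190
  109500 × 18% = 19710
  → 20900
  Less research credit 9000 → 11900

19584 > 11900, so the alternative floor tax is the binding amount.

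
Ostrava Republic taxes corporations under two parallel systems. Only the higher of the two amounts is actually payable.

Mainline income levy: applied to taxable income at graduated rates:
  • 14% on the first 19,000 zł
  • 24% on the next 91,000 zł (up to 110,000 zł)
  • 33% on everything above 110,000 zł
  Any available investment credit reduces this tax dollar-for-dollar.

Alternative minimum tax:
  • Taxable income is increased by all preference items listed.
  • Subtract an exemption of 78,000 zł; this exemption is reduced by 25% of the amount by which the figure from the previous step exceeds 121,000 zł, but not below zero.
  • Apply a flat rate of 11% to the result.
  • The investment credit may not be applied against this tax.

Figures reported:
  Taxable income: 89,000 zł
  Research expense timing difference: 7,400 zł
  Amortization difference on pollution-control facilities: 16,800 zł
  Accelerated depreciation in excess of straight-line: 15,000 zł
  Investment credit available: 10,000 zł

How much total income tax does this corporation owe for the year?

Alternative minimum tax:
  Adjusted income: 89,000 zł + 7,400 zł + 16,800 zł + 15,000 zł = 128,200 zł
  Exemption: 78,000 zł − 25% × (128,200 zł − 121,000 zł) = 78,000 zł − 1,800 zł = 76,200 zł
  Base: 128,200 zł − 76,200 zł = 52,000 zł
  52,000 zł × 11% = 5,720 zł

Mainline income levy:
  19,000 zł × 14% = 2,660 zł
  70,000 zł × 24% = 16,800 zł
  → 19,460 zł
  Less investment credit 10,000 zł → 9,460 zł

9,460 zł > 5,720 zł, so the mainline income levy governs.

9,460 zł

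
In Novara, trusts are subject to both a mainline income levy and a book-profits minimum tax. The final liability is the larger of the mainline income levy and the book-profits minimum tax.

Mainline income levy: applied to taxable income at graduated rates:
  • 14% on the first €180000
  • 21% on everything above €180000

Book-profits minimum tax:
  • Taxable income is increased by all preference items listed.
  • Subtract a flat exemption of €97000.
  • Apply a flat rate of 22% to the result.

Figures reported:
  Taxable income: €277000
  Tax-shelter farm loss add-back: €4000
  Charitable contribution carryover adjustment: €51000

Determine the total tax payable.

Book-profits minimum tax:
  Adjusted income: €277000 + €4000 + €51000 = €332000
  Less exemption €97000 → base €235000
  €235000 × 22% = €51700

Mainline income levy:
  €180000 × 14% = €25200
  €97000 × 21% = €20370
  → €45570

€51700 > €45570, so the book-profits minimum tax is the binding amount.

€51700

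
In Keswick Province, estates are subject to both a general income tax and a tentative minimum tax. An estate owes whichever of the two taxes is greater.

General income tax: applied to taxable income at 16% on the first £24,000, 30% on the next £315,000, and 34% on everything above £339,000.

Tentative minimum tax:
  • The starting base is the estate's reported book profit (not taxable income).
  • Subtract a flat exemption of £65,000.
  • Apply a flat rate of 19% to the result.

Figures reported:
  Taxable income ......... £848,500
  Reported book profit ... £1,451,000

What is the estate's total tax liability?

Tentative minimum tax:
  Base (reported book profit): £1,451,000
  Less exemption £65,000 → base £1,386,000
  £1,386,000 × 19% = £263,340

General income tax:
  £24,000 × 16% = £3,840
  £315,000 × 30% = £94,500
  £509,500 × 34% = £173,230
  → £271,570

£271,570 > £263,340, so the general income tax governs.

£271,570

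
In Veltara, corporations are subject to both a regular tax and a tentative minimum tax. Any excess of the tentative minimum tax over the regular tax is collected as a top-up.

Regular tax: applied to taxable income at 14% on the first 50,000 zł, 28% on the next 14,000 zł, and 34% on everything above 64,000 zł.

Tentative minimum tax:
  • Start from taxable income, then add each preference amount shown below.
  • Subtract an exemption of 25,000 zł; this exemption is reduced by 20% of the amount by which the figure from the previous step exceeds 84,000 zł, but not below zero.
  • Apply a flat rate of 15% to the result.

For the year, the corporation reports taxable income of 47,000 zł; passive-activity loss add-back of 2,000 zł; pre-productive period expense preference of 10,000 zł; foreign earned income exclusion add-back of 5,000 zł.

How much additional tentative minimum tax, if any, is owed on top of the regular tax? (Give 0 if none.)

0 zł

Regular tax:
  47,000 zł × 14% = 6,580 zł

Tentative minimum tax:
  Adjusted income: 47,000 zł + 2,000 zł + 10,000 zł + 5,000 zł = 64,000 zł
  Exemption: 64,000 zł ≤ 84,000 zł, so full 25,000 zł applies
  Base: 64,000 zł − 25,000 zł = 39,000 zł
  39,000 zł × 15% = 5,850 zł

5,850 zł ≤ 6,580 zł, so no add-on is due.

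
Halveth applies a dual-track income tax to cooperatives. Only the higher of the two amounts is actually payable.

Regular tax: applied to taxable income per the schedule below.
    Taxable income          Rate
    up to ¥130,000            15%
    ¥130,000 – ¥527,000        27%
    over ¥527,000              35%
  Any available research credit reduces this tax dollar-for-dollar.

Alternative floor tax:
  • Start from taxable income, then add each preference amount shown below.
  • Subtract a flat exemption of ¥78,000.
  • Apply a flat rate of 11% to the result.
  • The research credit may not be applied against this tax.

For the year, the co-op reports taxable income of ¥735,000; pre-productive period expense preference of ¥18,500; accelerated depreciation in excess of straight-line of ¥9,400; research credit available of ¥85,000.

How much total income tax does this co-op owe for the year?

¥114,490

Regular tax:
  ¥130,000 × 15% = ¥19,500
  ¥397,000 × 27% = ¥107,190
  ¥208,000 × 35% = ¥72,800
  → ¥199,490
  Less research credit ¥85,000 → ¥114,490

Alternative floor tax:
  Adjusted income: ¥735,000 + ¥18,500 + ¥9,400 = ¥762,900
  Less exemption ¥78,000 → base ¥684,900
  ¥684,900 × 11% = ¥75,339

¥114,490 > ¥75,339, so the regular tax governs.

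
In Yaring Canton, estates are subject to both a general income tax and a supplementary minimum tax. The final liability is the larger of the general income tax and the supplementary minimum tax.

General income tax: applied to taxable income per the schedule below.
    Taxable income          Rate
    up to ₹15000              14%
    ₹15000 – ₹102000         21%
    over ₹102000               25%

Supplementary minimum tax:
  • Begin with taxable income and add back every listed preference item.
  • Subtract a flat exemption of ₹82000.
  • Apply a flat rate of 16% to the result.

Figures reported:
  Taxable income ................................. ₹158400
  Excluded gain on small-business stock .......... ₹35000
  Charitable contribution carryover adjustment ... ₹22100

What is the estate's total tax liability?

₹34470

General income tax:
  ₹15000 × 14% = ₹2100
  ₹87000 × 21% = ₹18270
  ₹56400 × 25% = ₹14100
  → ₹34470

Supplementary minimum tax:
  Adjusted income: ₹158400 + ₹35000 + ₹22100 = ₹215500
  Less exemption ₹82000 → base ₹133500
  ₹133500 × 16% = ₹21360

₹34470 > ₹21360, so the general income tax governs.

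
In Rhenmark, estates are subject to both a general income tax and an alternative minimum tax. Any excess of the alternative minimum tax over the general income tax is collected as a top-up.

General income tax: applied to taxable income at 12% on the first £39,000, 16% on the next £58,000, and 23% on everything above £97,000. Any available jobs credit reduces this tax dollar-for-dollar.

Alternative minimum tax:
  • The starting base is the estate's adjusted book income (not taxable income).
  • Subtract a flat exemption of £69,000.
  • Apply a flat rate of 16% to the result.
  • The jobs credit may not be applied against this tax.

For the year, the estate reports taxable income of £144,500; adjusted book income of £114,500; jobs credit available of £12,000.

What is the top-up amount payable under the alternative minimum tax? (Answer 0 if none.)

Alternative minimum tax:
  Base (adjusted book income): £114,500
  Less exemption £69,000 → base £45,500
  £45,500 × 16% = £7,280

General income tax:
  £39,000 × 12% = £4,680
  £58,000 × 16% = £9,280
  £47,500 × 23% = £10,925
  → £24,885
  Less jobs credit £12,000 → £12,885

£7,280 ≤ £12,885, so no add-on is due.

£0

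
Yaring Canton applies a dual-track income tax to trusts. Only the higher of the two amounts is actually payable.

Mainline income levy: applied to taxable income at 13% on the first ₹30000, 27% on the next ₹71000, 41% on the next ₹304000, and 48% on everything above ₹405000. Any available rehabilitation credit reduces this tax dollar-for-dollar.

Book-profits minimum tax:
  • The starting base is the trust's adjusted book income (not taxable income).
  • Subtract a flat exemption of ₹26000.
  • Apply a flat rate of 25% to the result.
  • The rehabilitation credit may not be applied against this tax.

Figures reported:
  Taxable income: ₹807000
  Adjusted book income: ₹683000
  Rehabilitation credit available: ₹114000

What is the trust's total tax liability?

Book-profits minimum tax:
  Base (adjusted book income): ₹683000
  Less exemption ₹26000 → base ₹657000
  ₹657000 × 25% = ₹164250

Mainline income levy:
  ₹30000 × 13% = ₹3900
  ₹71000 × 27% = ₹19170
  ₹304000 × 41% = ₹124640
  ₹402000 × 48% = ₹192960
  → ₹340670
  Less rehabilitation credit ₹114000 → ₹226670

₹226670 > ₹164250, so the mainline income levy governs.

₹226670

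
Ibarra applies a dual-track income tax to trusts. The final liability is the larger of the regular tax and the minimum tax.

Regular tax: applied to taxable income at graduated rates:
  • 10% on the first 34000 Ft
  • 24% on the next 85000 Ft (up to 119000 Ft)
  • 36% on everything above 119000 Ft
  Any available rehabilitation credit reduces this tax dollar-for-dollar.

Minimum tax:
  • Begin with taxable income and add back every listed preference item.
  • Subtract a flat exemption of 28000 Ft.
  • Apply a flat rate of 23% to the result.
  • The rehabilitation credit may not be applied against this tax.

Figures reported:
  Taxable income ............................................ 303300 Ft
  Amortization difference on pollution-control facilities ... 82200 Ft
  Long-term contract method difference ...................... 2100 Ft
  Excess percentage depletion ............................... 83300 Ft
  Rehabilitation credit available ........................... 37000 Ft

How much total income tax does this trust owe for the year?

101867 Ft

Minimum tax:
  Adjusted income: 303300 Ft + 82200 Ft + 2100 Ft + 83300 Ft = 470900 Ft
  Less exemption 28000 Ft → base 442900 Ft
  442900 Ft × 23% = 101867 Ft

Regular tax:
  34000 Ft × 10% = 3400 Ft
  85000 Ft × 24% = 20400 Ft
  184300 Ft × 36% = 66348 Ft
  → 90148 Ft
  Less rehabilitation credit 37000 Ft → 53148 Ft

101867 Ft > 53148 Ft, so the minimum tax is the binding amount.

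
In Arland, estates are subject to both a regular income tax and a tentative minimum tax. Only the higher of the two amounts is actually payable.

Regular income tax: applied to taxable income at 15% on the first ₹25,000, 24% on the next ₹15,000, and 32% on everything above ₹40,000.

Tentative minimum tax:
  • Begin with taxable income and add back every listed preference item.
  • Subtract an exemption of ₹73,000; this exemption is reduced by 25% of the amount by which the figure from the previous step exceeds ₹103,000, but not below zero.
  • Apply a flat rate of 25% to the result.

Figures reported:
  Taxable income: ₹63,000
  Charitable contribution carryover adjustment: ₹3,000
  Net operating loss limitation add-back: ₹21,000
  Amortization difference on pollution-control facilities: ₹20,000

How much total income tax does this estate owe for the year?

Regular income tax:
  ₹25,000 × 15% = ₹3,750
  ₹15,000 × 24% = ₹3,600
  ₹23,000 × 32% = ₹7,360
  → ₹14,710

Tentative minimum tax:
  Adjusted income: ₹63,000 + ₹3,000 + ₹21,000 + ₹20,000 = ₹107,000
  Exemption: ₹73,000 − 25% × (₹107,000 − ₹103,000) = ₹73,000 − ₹1,000 = ₹72,000
  Base: ₹107,000 − ₹72,000 = ₹35,000
  ₹35,000 × 25% = ₹8,750

₹14,710 > ₹8,750, so the regular income tax governs.

₹14,710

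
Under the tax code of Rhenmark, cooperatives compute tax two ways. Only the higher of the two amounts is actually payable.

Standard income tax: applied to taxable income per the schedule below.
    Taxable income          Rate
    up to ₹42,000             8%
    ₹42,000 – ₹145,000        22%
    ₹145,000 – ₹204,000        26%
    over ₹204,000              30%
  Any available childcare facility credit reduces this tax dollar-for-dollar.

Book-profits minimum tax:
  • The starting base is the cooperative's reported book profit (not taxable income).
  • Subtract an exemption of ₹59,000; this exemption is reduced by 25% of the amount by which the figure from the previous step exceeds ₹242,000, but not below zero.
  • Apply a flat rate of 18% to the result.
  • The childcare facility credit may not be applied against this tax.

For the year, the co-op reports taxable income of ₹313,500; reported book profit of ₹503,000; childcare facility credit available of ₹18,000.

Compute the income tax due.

₹90,540

Standard income tax:
  ₹42,000 × 8% = ₹3,360
  ₹103,000 × 22% = ₹22,660
  ₹59,000 × 26% = ₹15,340
  ₹109,500 × 30% = ₹32,850
  → ₹74,210
  Less childcare facility credit ₹18,000 → ₹56,210

Book-profits minimum tax:
  Base (reported book profit): ₹503,000
  Exemption: 25% × (₹503,000 − ₹242,000) = ₹65,250 ≥ ₹59,000, so the exemption is fully phased out
  Base: ₹503,000 − ₹0 = ₹503,000
  ₹503,000 × 18% = ₹90,540

₹90,540 > ₹56,210, so the book-profits minimum tax is the binding amount.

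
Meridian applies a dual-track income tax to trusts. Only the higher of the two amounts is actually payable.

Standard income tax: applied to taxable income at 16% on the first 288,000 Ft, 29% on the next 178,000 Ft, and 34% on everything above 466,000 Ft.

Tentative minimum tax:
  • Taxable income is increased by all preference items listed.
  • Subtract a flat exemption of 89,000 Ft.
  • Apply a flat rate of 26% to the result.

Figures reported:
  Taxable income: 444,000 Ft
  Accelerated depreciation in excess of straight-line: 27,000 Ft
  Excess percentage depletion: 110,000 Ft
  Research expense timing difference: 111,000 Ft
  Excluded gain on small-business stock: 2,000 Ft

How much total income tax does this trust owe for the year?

157,300 Ft

Tentative minimum tax:
  Adjusted income: 444,000 Ft + 27,000 Ft + 110,000 Ft + 111,000 Ft + 2,000 Ft = 694,000 Ft
  Less exemption 89,000 Ft → base 605,000 Ft
  605,000 Ft × 26% = 157,300 Ft

Standard income tax:
  288,000 Ft × 16% = 46,080 Ft
  156,000 Ft × 29% = 45,240 Ft
  → 91,320 Ft

157,300 Ft > 91,320 Ft, so the tentative minimum tax is the binding amount.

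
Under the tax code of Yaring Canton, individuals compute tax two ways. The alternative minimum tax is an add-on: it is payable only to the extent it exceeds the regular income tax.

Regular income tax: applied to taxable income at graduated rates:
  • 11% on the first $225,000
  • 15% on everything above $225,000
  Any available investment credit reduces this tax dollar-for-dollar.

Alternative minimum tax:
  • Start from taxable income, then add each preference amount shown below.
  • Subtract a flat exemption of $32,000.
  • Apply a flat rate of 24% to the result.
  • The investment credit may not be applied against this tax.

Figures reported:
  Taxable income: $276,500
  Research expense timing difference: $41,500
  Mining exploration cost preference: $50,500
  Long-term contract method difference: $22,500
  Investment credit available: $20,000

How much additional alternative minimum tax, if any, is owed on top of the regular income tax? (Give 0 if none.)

Alternative minimum tax:
  Adjusted income: $276,500 + $41,500 + $50,500 + $22,500 = $391,000
  Less exemption $32,000 → base $359,000
  $359,000 × 24% = $86,160

Regular income tax:
  $225,000 × 11% = $24,750
  $51,500 × 15% = $7,725
  → $32,475
  Less investment credit $20,000 → $12,475

Excess of alternative minimum tax over regular income tax: $86,160 − $12,475 = $73,685.

$73,685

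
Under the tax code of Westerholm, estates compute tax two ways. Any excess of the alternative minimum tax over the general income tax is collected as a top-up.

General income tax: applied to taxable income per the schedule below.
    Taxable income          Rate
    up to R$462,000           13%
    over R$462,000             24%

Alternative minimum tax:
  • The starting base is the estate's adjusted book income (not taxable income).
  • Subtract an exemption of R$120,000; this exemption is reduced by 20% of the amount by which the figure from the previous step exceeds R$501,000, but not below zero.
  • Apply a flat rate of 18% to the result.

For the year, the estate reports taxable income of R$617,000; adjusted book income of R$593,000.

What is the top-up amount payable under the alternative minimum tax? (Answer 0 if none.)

General income tax:
  R$462,000 × 13% = R$60,060
  R$155,000 × 24% = R$37,200
  → R$97,260

Alternative minimum tax:
  Base (adjusted book income): R$593,000
  Exemption: R$120,000 − 20% × (R$593,000 − R$501,000) = R$120,000 − R$18,400 = R$101,600
  Base: R$593,000 − R$101,600 = R$491,400
  R$491,400 × 18% = R$88,452

R$88,452 ≤ R$97,260, so no add-on is due.

R$0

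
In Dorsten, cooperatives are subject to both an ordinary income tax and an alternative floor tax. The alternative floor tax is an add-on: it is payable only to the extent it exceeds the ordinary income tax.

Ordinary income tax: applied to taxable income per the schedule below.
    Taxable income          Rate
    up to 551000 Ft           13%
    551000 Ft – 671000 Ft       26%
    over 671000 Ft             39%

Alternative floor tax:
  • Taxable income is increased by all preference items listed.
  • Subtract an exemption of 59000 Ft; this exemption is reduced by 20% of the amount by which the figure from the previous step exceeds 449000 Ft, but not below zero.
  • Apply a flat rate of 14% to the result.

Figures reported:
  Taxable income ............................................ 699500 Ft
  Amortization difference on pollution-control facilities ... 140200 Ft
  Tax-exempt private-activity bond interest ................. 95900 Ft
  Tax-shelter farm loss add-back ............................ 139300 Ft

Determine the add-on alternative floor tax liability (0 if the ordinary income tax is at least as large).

Alternative floor tax:
  Adjusted income: 699500 Ft + 140200 Ft + 95900 Ft + 139300 Ft = 1074900 Ft
  Exemption: 20% × (1074900 Ft − 449000 Ft) = 125180 Ft ≥ 59000 Ft, so the exemption is fully phased out
  Base: 1074900 Ft − 0 Ft = 1074900 Ft
  1074900 Ft × 14% = 150486 Ft

Ordinary income tax:
  551000 Ft × 13% = 71630 Ft
  120000 Ft × 26% = 31200 Ft
  28500 Ft × 39% = 11115 Ft
  → 113945 Ft

Excess of alternative floor tax over ordinary income tax: 150486 Ft − 113945 Ft = 36541 Ft.

36541 Ft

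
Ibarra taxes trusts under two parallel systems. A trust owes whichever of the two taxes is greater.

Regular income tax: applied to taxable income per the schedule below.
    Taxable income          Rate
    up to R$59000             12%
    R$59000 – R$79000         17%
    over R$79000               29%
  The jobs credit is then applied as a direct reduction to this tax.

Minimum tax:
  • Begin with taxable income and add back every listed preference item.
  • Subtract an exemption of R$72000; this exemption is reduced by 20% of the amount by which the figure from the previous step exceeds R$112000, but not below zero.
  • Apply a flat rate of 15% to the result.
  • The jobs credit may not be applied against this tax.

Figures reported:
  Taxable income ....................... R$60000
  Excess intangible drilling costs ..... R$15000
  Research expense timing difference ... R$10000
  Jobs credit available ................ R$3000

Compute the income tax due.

R$4250

Regular income tax:
  R$59000 × 12% = R$7080
  R$1000 × 17% = R$170
  → R$7250
  Less jobs credit R$3000 → R$4250

Minimum tax:
  Adjusted income: R$60000 + R$15000 + R$10000 = R$85000
  Exemption: R$85000 ≤ R$112000, so full R$72000 applies
  Base: R$85000 − R$72000 = R$13000
  R$13000 × 15% = R$1950

R$4250 > R$1950, so the regular income tax governs.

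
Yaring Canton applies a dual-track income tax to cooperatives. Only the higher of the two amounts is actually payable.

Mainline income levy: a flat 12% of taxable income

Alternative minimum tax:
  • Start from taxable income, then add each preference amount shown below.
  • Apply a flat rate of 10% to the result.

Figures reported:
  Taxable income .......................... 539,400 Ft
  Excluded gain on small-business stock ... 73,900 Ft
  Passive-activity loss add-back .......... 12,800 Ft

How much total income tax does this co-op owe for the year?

64,728 Ft

Alternative minimum tax:
  Adjusted income: 539,400 Ft + 73,900 Ft + 12,800 Ft = 626,100 Ft
  626,100 Ft × 10% = 62,610 Ft

Mainline income levy:
  539,400 Ft × 12% = 64,728 Ft

64,728 Ft > 62,610 Ft, so the mainline income levy governs.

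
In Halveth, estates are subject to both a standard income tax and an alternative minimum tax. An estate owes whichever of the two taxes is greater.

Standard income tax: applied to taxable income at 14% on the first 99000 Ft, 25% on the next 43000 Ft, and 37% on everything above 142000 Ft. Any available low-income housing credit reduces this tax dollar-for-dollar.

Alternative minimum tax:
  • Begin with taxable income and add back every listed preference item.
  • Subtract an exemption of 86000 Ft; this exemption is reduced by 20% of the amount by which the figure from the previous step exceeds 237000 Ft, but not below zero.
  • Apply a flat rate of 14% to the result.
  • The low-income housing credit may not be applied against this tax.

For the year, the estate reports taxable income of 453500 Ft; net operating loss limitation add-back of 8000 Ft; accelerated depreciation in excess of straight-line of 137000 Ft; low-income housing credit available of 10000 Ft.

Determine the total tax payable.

Alternative minimum tax:
  Adjusted income: 453500 Ft + 8000 Ft + 137000 Ft = 598500 Ft
  Exemption: 86000 Ft − 20% × (598500 Ft − 237000 Ft) = 86000 Ft − 72300 Ft = 13700 Ft
  Base: 598500 Ft − 13700 Ft = 584800 Ft
  584800 Ft × 14% = 81872 Ft

Standard income tax:
  99000 Ft × 14% = 13860 Ft
  43000 Ft × 25% = 10750 Ft
  311500 Ft × 37% = 115255 Ft
  → 139865 Ft
  Less low-income housing credit 10000 Ft → 129865 Ft

129865 Ft > 81872 Ft, so the standard income tax governs.

129865 Ft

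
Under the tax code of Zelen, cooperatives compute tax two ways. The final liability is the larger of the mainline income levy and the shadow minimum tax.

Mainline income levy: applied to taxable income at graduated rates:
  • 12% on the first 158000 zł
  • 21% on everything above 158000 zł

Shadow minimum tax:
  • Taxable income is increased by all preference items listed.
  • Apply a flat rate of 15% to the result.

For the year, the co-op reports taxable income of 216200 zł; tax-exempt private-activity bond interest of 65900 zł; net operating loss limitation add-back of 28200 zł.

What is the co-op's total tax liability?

46545 zł

Shadow minimum tax:
  Adjusted income: 216200 zł + 65900 zł + 28200 zł = 310300 zł
  310300 zł × 15% = 46545 zł

Mainline income levy:
  158000 zł × 12% = 18960 zł
  58200 zł × 21% = 12222 zł
  → 31182 zł

46545 zł > 31182 zł, so the shadow minimum tax is the binding amount.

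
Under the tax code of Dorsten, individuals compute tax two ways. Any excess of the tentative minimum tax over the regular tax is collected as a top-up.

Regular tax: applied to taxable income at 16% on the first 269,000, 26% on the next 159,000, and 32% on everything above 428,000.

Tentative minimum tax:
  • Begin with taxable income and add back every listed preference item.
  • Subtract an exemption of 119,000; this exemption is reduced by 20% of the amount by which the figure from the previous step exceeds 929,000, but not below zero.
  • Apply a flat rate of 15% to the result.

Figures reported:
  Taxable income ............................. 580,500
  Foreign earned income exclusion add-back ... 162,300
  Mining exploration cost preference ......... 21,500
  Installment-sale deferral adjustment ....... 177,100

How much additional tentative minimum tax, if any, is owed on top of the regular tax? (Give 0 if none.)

0

Regular tax:
  269,000 × 16% = 43,040
  159,000 × 26% = 41,340
  152,500 × 32% = 48,800
  → 133,180

Tentative minimum tax:
  Adjusted income: 580,500 + 162,300 + 21,500 + 177,100 = 941,400
  Exemption: 119,000 − 20% × (941,400 − 929,000) = 119,000 − 2,480 = 116,520
  Base: 941,400 − 116,520 = 824,880
  824,880 × 15% = 123,732

123,732 ≤ 133,180, so no add-on is due.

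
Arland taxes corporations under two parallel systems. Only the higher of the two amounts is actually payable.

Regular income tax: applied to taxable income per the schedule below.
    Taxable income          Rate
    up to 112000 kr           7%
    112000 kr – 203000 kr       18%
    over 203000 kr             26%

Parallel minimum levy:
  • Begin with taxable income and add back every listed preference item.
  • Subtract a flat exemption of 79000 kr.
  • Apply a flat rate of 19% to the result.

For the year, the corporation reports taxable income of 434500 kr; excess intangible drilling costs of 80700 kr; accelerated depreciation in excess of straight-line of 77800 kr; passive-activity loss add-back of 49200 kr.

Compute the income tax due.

Regular income tax:
  112000 kr × 7% = 7840 kr
  91000 kr × 18% = 16380 kr
  231500 kr × 26% = 60190 kr
  → 84410 kr

Parallel minimum levy:
  Adjusted income: 434500 kr + 80700 kr + 77800 kr + 49200 kr = 642200 kr
  Less exemption 79000 kr → base 563200 kr
  563200 kr × 19% = 107008 kr

107008 kr > 84410 kr, so the parallel minimum levy is the binding amount.

107008 kr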